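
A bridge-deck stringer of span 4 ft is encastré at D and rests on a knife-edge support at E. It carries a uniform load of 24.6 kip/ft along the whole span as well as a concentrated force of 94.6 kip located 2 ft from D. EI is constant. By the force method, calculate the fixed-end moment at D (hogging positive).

Choose R_E as the redundant. The primary structure is the cantilever fixed at D.
Deflection at E on the released cantilever, summing each load's contribution:
  UDL 24.6: wL⁴/(8EI) = 787.2/EI
  point load 94.6 at a = 2: Pa²(3L − a)/(6EI) = 630.7/EI
  δ_0 = 1418/EI
Tip deflection under a unit load at E: L³/(3EI) = 21.33/EI.
Compatibility at E: δ_0 − R_E·δ_{EE} = 0, so R_E = 1418/21.33 = 66.46 kip.
Moment equilibrium about D: M_D = Σ(load moments about D) − R_E·L = 386 − 66.46×4 = 120.2 kip·ft.

M_D = 120.2 kip·ft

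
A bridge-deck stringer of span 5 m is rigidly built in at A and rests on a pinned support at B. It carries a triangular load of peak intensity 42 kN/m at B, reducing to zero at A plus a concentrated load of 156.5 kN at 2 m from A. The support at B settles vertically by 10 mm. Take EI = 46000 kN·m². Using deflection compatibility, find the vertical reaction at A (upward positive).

Remove the prop at B; the released (primary) structure is a cantilever built in at A.
Free-end deflection of the primary structure under the applied loading (downward +):
  triangular load, peak 42 at the free end: 11w₀L⁴/(120EI) = 2406/EI
  point load 156.5 at a = 2: Pa²(3L − a)/(6EI) = 1356/EI
  δ_0 = 3763/EI
Tip deflection under a unit load at B: L³/(3EI) = 41.67/EI.
With EI = 46000 kN·m²: δ_0 = 0.081795 m and δ_{BB} = 0.000906 m/kN.
Compatibility — the beam at B must follow the support down by 0.01 m: δ_0 − R_B·δ_{BB} = 0.01, so R_B = (0.081795 − 0.01)/0.000906 = 79.26 kN.
Vertical equilibrium: R_A = ΣP − R_B = 261.5 − 79.26 = 182.2 kN.

R_A = 182.2 kN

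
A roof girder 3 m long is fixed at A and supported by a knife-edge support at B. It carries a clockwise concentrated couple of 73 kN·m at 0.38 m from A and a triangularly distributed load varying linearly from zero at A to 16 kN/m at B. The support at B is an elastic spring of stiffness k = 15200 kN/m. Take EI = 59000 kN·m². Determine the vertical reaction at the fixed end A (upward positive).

R_A = 8.726 kN

Take the reaction at B as the redundant and release it; the primary structure is a cantilever fixed at A.
Free-end deflection of the primary structure under the applied loading (downward +):
  clockwise couple 73 at a = 0.38: M₀a(2L − a)/(2EI) = 77.95/EI
  triangular load, peak 16 at the free end: 11w₀L⁴/(120EI) = 118.8/EI
  δ_0 = 196.7/EI
Tip deflection under a unit load at B: L³/(3EI) = 9/EI.
With EI = 59000 kN·m²: δ_0 = 0.003335 m and δ_{BB} = 0.000153 m/kN.
Compatibility — the spring shortens by R_B/k under the reaction it provides: δ_0 − R_B·δ_{BB} = R_B/k. With 1/k = 0.000066 m/kN, R_B = δ_0 / (δ_{BB} + 1/k) = 0.003335 / (0.000153 + 0.000066) = 15.27 kN.
Vertical equilibrium: R_A = ΣP − R_B = 24 − 15.27 = 8.726 kN.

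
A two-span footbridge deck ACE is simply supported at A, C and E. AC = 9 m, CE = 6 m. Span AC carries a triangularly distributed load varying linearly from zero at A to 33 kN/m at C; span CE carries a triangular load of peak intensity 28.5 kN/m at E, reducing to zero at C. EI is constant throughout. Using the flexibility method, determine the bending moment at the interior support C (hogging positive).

M_C = 130.9 kN·m

Insert a hinge at C; M_C is the redundant, and each span becomes simply supported.
Rotations at C on the released spans (each span's end-slope, ×1/EI):
  span AC: triangular load, peak 33: w₀L³/(45EI) = 534.6/EI
  span CE: triangular load, peak 28.5: 7w₀L³/(360EI) = 119.7/EI
  relative rotation θ_0 = (534.6 + 119.7)/EI = 654.3/EI
A unit hogging moment at C produces rotation L₁/(3EI) + L₂/(3EI) = 5/EI.
Compatibility: M_C·(L₁+L₂)/(3EI) = θ_0, giving M_C = 130.9 kN·m (hogging).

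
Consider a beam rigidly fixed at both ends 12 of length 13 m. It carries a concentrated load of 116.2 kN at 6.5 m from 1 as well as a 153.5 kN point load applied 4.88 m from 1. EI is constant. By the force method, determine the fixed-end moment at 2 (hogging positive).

Release both end moments; the primary structure is a simply-supported span 12 with redundants M_1 and M_2.
On the primary (simply-supported) span, the end slopes from the loading are:
  at 1: point load 116.2 at a = 6.5: Pab(L + b)/(6LEI) = 1227/EI
  at 2: point load 116.2 at a = 6.5: Pab(L + a)/(6LEI) = 1227/EI
  at 1: point load 153.5 at a = 4.88: Pab(L + b)/(6LEI) = 1647/EI
  at 2: point load 153.5 at a = 4.88: Pab(L + a)/(6LEI) = 1394/EI
  θ_10 = 2874/EI,  θ_20 = 2622/EI
Flexibility coefficients: a unit moment at one end gives L/(3EI) there and L/(6EI) at the far end, so f₁₁ = f₂₂ = 4.333/EI and f₁₂ = f₂₁ = 2.167/EI.
Compatibility — zero rotation at each built-in end:
  4.333 M_1 + 2.167 M_2 = 2874
  2.167 M_1 + 4.333 M_2 = 2622
Solving the pair gives M_1 = 481.1 kN·m and M_2 = 364.5 kN·m (hogging).

M_2 = 364.5 kN·m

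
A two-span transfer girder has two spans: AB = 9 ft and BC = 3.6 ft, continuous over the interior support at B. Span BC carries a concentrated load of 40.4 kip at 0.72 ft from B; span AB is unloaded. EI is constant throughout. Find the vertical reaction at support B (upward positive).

R_B = 34.65 kip

Release continuity at B by inserting a hinge; the redundant is the internal moment M_B. The primary structure is two simply-supported spans AB and BC.
Rotations at B on the released spans (each span's end-slope, ×1/EI):
  span BC: point load 40.4 at a = 0.72: Pab(L + b)/(6LEI) = 25.13/EI
  relative rotation θ_0 = (0 + 25.13)/EI = 25.13/EI
A unit hogging moment at B produces rotation L₁/(3EI) + L₂/(3EI) = 4.2/EI.
Compatibility: M_B·(L₁+L₂)/(3EI) = θ_0, giving M_B = 5.984 kip·ft (hogging).
Span AB, ΣM about A with M_B applied at B: R_B^{AB}·9 = 0 + 5.984, so R_B^{AB} = 0.6649 kip and R_A = 0 − 0.6649 = -0.6649 kip.
Span BC, ΣM about C: R_B^{BC}·3.6 = 116.4 + 5.984, so R_B^{BC} = 33.98 kip and R_C = 40.4 − 33.98 = 6.418 kip.
R_B = 0.6649 + 33.98 = 34.65 kip.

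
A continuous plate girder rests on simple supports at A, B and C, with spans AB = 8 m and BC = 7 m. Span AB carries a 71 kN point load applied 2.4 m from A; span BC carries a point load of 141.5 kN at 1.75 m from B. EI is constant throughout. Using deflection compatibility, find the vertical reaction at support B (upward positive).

Insert a hinge at B; M_B is the redundant, and each span becomes simply supported.
End slopes at the hinge B, treating each span as simply supported:
  span AB: point load 71 at a = 2.4: Pab(L + a)/(6LEI) = 206.8/EI
  span BC: point load 141.5 at a = 1.75: Pab(L + b)/(6LEI) = 379.2/EI
  relative rotation θ_0 = (206.8 + 379.2)/EI = 585.9/EI
A unit hogging moment at B produces rotation L₁/(3EI) + L₂/(3EI) = 5/EI.
Slope continuity at B: θ_0 = M_B·5/EI, so M_B = 585.9/5 = 117.2 kN·m (hogging).
Span AB, ΣM about A with M_B applied at B: R_B^{AB}·8 = 170.4 + 117.2, so R_B^{AB} = 35.95 kN and R_A = 71 − 35.95 = 35.05 kN.
Span BC, ΣM about C: R_B^{BC}·7 = 742.9 + 117.2, so R_B^{BC} = 122.9 kN and R_C = 141.5 − 122.9 = 18.63 kN.
R_B = 35.95 + 122.9 = 158.8 kN.

R_B = 158.8 kN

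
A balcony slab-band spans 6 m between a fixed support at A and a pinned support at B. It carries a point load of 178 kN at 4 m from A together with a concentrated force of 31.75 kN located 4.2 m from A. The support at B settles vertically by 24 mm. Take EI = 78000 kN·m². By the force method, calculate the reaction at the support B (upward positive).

Take the reaction at B as the redundant and release it; the primary structure is a cantilever fixed at A.
Free-end deflection of the primary structure under the applied loading (downward +):
  point load 178 at a = 4: Pa²(3L − a)/(6EI) = 6645/EI
  point load 31.75 at a = 4.2: Pa²(3L − a)/(6EI) = 1288/EI
  δ_0 = 7933/EI
Tip deflection under a unit load at B: L³/(3EI) = 72/EI.
With EI = 78000 kN·m²: δ_0 = 0.10171 m and δ_{BB} = 0.000923 m/kN.
Compatibility — the beam at B must follow the support down by 0.024 m: δ_0 − R_B·δ_{BB} = 0.024, so R_B = (0.10171 − 0.024)/0.000923 = 84.19 kN.

R_B = 84.19 kN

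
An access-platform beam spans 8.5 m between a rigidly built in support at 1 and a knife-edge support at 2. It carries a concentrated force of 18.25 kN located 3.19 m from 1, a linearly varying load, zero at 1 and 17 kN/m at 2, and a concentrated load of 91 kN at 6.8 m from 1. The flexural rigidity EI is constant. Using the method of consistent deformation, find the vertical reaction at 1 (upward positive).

Remove the prop at 2; the released (primary) structure is a cantilever built in at 1.
Deflection at 2 on the released cantilever, summing each load's contribution:
  point load 18.25 at a = 3.19: Pa²(3L − a)/(6EI) = 690.5/EI
  triangular load, peak 17 at the free end: 11w₀L⁴/(120EI) = 8135/EI
  point load 91 at a = 6.8: Pa²(3L − a)/(6EI) = 13114/EI
  δ_0 = 21940/EI
Tip deflection under a unit load at 2: L³/(3EI) = 204.7/EI.
The prop prevents deflection at 2: R_2 = δ_0/δ_{22} = 21940/204.7 = 107.2 kN.
Vertical equilibrium: R_1 = ΣP − R_2 = 181.5 − 107.2 = 74.33 kN.

R_1 = 74.33 kN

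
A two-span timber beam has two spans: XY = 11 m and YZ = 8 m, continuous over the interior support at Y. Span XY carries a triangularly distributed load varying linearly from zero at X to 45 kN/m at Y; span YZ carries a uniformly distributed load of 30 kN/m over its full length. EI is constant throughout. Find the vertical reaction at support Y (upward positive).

R_Y = 352.2 kN

Insert a hinge at Y; M_Y is the redundant, and each span becomes simply supported.
Rotations at Y on the released spans (each span's end-slope, ×1/EI):
  span XY: triangular load, peak 45: w₀L³/(45EI) = 1331/EI
  span YZ: UDL 30: wL³/(24EI) = 640/EI
  relative rotation θ_0 = (1331 + 640)/EI = 1971/EI
A unit hogging moment at Y produces rotation L₁/(3EI) + L₂/(3EI) = 6.333/EI.
Slope continuity at Y: θ_0 = M_Y·6.333/EI, so M_Y = 1971/6.333 = 311.2 kN·m (hogging).
Span XY, ΣM about X with M_Y applied at Y: R_Y^{XY}·11 = 1815 + 311.2, so R_Y^{XY} = 193.3 kN and R_X = 247.5 − 193.3 = 54.21 kN.
Span YZ, ΣM about Z: R_Y^{YZ}·8 = 960 + 311.2, so R_Y^{YZ} = 158.9 kN and R_Z = 240 − 158.9 = 81.1 kN.
R_Y = 193.3 + 158.9 = 352.2 kN.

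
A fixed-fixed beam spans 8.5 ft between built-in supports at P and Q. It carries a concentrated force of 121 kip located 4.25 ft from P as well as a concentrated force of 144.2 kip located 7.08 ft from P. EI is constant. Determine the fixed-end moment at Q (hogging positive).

M_Q = 270.6 kip·ft

Take the two fixed-end moments M_P, M_Q as redundants; the released structure is the simple span PQ.
End rotations of the released simple span under the applied load (×1/EI):
  at P: point load 121 at a = 4.25: Pab(L + b)/(6LEI) = 546.4/EI
  at Q: point load 121 at a = 4.25: Pab(L + a)/(6LEI) = 546.4/EI
  at P: point load 144.2 at a = 7.08: Pab(L + b)/(6LEI) = 282/EI
  at Q: point load 144.2 at a = 7.08: Pab(L + a)/(6LEI) = 442.9/EI
  θ_P0 = 828.4/EI,  θ_Q0 = 989.3/EI
Flexibility coefficients: a unit moment at one end gives L/(3EI) there and L/(6EI) at the far end, so f₁₁ = f₂₂ = 2.833/EI and f₁₂ = f₂₁ = 1.417/EI.
Compatibility — zero rotation at each built-in end:
  2.833 M_P + 1.417 M_Q = 828.4
  1.417 M_P + 2.833 M_Q = 989.3
Solving the pair gives M_P = 157.1 kip·ft and M_Q = 270.6 kip·ft (hogging).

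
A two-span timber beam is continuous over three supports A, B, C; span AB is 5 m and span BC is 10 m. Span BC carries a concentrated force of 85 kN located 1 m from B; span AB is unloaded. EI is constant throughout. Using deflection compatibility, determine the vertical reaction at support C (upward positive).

Release continuity at B by inserting a hinge; the redundant is the internal moment M_B. The primary structure is two simply-supported spans AB and BC.
Discontinuity in slope at B on the released structure — sum the simple-span end rotations:
  span BC: point load 85 at a = 1: Pab(L + b)/(6LEI) = 242.2/EI
  relative rotation θ_0 = (0 + 242.2)/EI = 242.2/EI
A unit hogging moment at B produces rotation L₁/(3EI) + L₂/(3EI) = 5/EI.
Slope continuity at B: θ_0 = M_B·5/EI, so M_B = 242.2/5 = 48.45 kN·m (hogging).
Span BC, ΣM about C: R_B^{BC}·10 = 765 + 48.45, so R_B^{BC} = 81.34 kN and R_C = 85 − 81.34 = 3.655 kN.

R_C = 3.655 kN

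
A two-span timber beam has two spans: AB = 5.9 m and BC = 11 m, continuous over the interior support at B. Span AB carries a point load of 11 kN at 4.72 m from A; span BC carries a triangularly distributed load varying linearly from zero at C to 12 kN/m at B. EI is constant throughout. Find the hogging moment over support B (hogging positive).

M_B = 66.27 kN·m

Take M_B as the redundant. Released structure: two simple spans AB and BC with a hinge at B.
Rotations at B on the released spans (each span's end-slope, ×1/EI):
  span AB: point load 11 at a = 4.72: Pab(L + a)/(6LEI) = 18.38/EI
  span BC: triangular load, peak 12: w₀L³/(45EI) = 354.9/EI
  relative rotation θ_0 = (18.38 + 354.9)/EI = 373.3/EI
A unit hogging moment at B produces rotation L₁/(3EI) + L₂/(3EI) = 5.633/EI.
Compatibility: M_B·(L₁+L₂)/(3EI) = θ_0, giving M_B = 66.27 kN·m (hogging).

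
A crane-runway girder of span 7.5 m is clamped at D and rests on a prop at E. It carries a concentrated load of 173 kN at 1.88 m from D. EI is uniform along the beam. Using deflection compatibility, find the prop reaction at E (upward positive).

R_E = 14.94 kN

Choose R_E as the redundant. The primary structure is the cantilever fixed at D.
Primary-structure tip deflection at E by superposition:
  point load 173 at a = 1.88: Pa²(3L − a)/(6EI) = 2101/EI
Tip deflection under a unit load at E: L³/(3EI) = 140.6/EI.
Compatibility at E: δ_0 − R_E·δ_{EE} = 0, so R_E = 2101/140.6 = 14.94 kN.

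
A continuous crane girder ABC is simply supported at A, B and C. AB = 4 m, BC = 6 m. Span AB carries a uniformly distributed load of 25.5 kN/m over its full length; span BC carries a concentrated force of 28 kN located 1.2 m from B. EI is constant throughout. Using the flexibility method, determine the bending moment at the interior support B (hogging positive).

M_B = 34.92 kN·m

Take M_B as the redundant. Released structure: two simple spans AB and BC with a hinge at B.
Rotations at B on the released spans (each span's end-slope, ×1/EI):
  span AB: UDL 25.5: wL³/(24EI) = 68/EI
  span BC: point load 28 at a = 1.2: Pab(L + b)/(6LEI) = 48.38/EI
  relative rotation θ_0 = (68 + 48.38)/EI = 116.4/EI
A unit hogging moment at B produces rotation L₁/(3EI) + L₂/(3EI) = 3.333/EI.
Slope continuity at B: θ_0 = M_B·3.333/EI, so M_B = 116.4/3.333 = 34.92 kN·m (hogging).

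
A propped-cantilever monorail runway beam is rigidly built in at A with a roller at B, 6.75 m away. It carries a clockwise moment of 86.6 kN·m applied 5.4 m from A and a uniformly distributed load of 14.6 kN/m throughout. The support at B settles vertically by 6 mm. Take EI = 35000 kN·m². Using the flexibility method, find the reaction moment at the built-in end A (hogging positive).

M_A = 58.87 kN·m

Choose R_B as the redundant. The primary structure is the cantilever fixed at A.
Deflection at B on the released cantilever, summing each load's contribution:
  clockwise couple 86.6 at a = 5.4: M₀a(2L − a)/(2EI) = 1894/EI
  UDL 14.6: wL⁴/(8EI) = 3789/EI
  δ_0 = 5683/EI
Flexibility coefficient — unit upward force at B: δ_{BB} = L³/(3EI) = 102.5/EI.
With EI = 35000 kN·m²: δ_0 = 0.16236 m and δ_{BB} = 0.002929 m/kN.
Compatibility — the beam at B must follow the support down by 0.006 m: δ_0 − R_B·δ_{BB} = 0.006, so R_B = (0.16236 − 0.006)/0.002929 = 53.38 kN.
Moment equilibrium about A: M_A = Σ(load moments about A) − R_B·L = 419.2 − 53.38×6.75 = 58.87 kN·m.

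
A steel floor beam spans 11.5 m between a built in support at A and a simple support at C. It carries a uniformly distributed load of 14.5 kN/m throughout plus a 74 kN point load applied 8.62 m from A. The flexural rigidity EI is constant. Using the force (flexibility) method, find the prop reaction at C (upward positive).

R_C = 109.3 kN

Release the roller at C. Primary structure: cantilever fixed at A.
Primary-structure tip deflection at C by superposition:
  UDL 14.5: wL⁴/(8EI) = 31701/EI
  point load 74 at a = 8.62: Pa²(3L − a)/(6EI) = 23717/EI
  δ_0 = 55418/EI
Tip deflection under a unit load at C: L³/(3EI) = 507/EI.
Compatibility at C: δ_0 − R_C·δ_{CC} = 0, so R_C = 55418/507 = 109.3 kN.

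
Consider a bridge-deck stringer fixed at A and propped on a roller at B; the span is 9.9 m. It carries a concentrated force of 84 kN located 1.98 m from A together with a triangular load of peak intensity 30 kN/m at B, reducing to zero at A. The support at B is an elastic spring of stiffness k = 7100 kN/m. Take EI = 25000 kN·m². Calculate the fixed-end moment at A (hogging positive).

Release the roller at B. Primary structure: cantilever fixed at A.
Deflection at B on the released cantilever, summing each load's contribution:
  point load 84 at a = 1.98: Pa²(3L − a)/(6EI) = 1521/EI
  triangular load, peak 30 at the free end: 11w₀L⁴/(120EI) = 26416/EI
  δ_0 = 27938/EI
Flexibility coefficient — unit upward force at B: δ_{BB} = L³/(3EI) = 323.4/EI.
With EI = 25000 kN·m²: δ_0 = 1.1175 m and δ_{BB} = 0.012937 m/kN.
Compatibility — the spring shortens by R_B/k under the reaction it provides: δ_0 − R_B·δ_{BB} = R_B/k. With 1/k = 0.000141 m/kN, R_B = δ_0 / (δ_{BB} + 1/k) = 1.1175 / (0.012937 + 0.000141) = 85.45 kN.
Moment equilibrium about A: M_A = Σ(load moments about A) − R_B·L = 1146 − 85.45×9.9 = 300.5 kN·m.

M_A = 300.5 kN·m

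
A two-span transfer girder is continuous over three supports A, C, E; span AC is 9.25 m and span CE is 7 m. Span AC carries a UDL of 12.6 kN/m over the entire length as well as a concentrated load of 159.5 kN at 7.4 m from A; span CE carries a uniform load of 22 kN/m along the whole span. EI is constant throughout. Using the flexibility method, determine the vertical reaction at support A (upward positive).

Release continuity at C by inserting a hinge; the redundant is the internal moment M_C. The primary structure is two simply-supported spans AC and CE.
End slopes at the hinge C, treating each span as simply supported:
  span AC: UDL 12.6: wL³/(24EI) = 415.5/EI
  span AC: point load 159.5 at a = 7.4: Pab(L + a)/(6LEI) = 655.1/EI
  span CE: UDL 22: wL³/(24EI) = 314.4/EI
  relative rotation θ_0 = (1071 + 314.4)/EI = 1385/EI
A unit hogging moment at C produces rotation L₁/(3EI) + L₂/(3EI) = 5.417/EI.
Slope continuity at C: θ_0 = M_C·5.417/EI, so M_C = 1385/5.417 = 255.7 kN·m (hogging).
Span AC, ΣM about A with M_C applied at C: R_C^{AC}·9.25 = 1719 + 255.7, so R_C^{AC} = 213.5 kN and R_A = 276.1 − 213.5 = 62.53 kN.

R_A = 62.53 kN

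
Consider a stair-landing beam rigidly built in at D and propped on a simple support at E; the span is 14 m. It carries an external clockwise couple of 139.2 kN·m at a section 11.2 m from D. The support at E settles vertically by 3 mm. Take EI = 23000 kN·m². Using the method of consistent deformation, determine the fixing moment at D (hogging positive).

M_D = -60.19 kN·m

Remove the prop at E; the released (primary) structure is a cantilever built in at D.
Downward deflection at the released point E due to the loads:
  clockwise couple 139.2 at a = 11.2: M₀a(2L − a)/(2EI) = 13096/EI
Tip deflection under a unit load at E: L³/(3EI) = 914.7/EI.
With EI = 23000 kN·m²: δ_0 = 0.56939 m and δ_{EE} = 0.039768 m/kN.
Compatibility — the beam at E must follow the support down by 0.003 m: δ_0 − R_E·δ_{EE} = 0.003, so R_E = (0.56939 − 0.003)/0.039768 = 14.24 kN.
Moment equilibrium about D: M_D = Σ(load moments about D) − R_E·L = 139.2 − 14.24×14 = -60.19 kN·m.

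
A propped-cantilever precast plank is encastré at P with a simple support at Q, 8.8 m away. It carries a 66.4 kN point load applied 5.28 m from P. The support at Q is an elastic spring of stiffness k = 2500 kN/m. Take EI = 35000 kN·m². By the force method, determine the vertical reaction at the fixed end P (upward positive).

R_P = 39.38 kN

Take the reaction at Q as the redundant and release it; the primary structure is a cantilever fixed at P.
Downward deflection at the released point Q due to the loads:
  point load 66.4 at a = 5.28: Pa²(3L − a)/(6EI) = 6516/EI
Flexibility coefficient — unit upward force at Q: δ_{QQ} = L³/(3EI) = 227.2/EI.
With EI = 35000 kN·m²: δ_0 = 0.18617 m and δ_{QQ} = 0.00649 m/kN.
Compatibility — the spring shortens by R_Q/k under the reaction it provides: δ_0 − R_Q·δ_{QQ} = R_Q/k. With 1/k = 0.0004 m/kN, R_Q = δ_0 / (δ_{QQ} + 1/k) = 0.18617 / (0.00649 + 0.0004) = 27.02 kN.
Vertical equilibrium: R_P = ΣP − R_Q = 66.4 − 27.02 = 39.38 kN.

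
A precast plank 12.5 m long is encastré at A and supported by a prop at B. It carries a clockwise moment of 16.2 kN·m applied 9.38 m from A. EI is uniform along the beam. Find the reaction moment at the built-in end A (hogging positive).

Release the roller at B. Primary structure: cantilever fixed at A.
Downward deflection at the released point B due to the loads:
  clockwise couple 16.2 at a = 9.38: M₀a(2L − a)/(2EI) = 1187/EI
Flexibility coefficient — unit upward force at B: δ_{BB} = L³/(3EI) = 651/EI.
Compatibility at B: δ_0 − R_B·δ_{BB} = 0, so R_B = 1187/651 = 1.823 kN.
Moment equilibrium about A: M_A = Σ(load moments about A) − R_B·L = 16.2 − 1.823×12.5 = -6.586 kN·m.

M_A = -6.586 kN·m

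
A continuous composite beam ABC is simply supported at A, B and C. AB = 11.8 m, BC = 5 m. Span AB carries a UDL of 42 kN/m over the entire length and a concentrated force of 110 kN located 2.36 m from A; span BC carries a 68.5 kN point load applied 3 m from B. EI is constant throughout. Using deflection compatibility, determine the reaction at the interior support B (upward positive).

Take M_B as the redundant. Released structure: two simple spans AB and BC with a hinge at B.
End slopes at the hinge B, treating each span as simply supported:
  span AB: UDL 42: wL³/(24EI) = 2875/EI
  span AB: point load 110 at a = 2.36: Pab(L + a)/(6LEI) = 490.1/EI
  span BC: point load 68.5 at a = 3: Pab(L + b)/(6LEI) = 95.9/EI
  relative rotation θ_0 = (3365 + 95.9)/EI = 3461/EI
A unit hogging moment at B produces rotation L₁/(3EI) + L₂/(3EI) = 5.6/EI.
Compatibility: M_B·(L₁+L₂)/(3EI) = θ_0, giving M_B = 618.1 kN·m (hogging).
Span AB, ΣM about A with M_B applied at B: R_B^{AB}·11.8 = 3184 + 618.1, so R_B^{AB} = 322.2 kN and R_A = 605.6 − 322.2 = 283.4 kN.
Span BC, ΣM about C: R_B^{BC}·5 = 137 + 618.1, so R_B^{BC} = 151 kN and R_C = 68.5 − 151 = -82.52 kN.
R_B = 322.2 + 151 = 473.2 kN.

R_B = 473.2 kN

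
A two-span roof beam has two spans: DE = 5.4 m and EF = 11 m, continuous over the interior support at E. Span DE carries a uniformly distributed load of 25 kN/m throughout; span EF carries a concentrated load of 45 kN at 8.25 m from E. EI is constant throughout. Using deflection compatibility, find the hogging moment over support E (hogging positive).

M_E = 68.91 kN·m

Release continuity at E by inserting a hinge; the redundant is the internal moment M_E. The primary structure is two simply-supported spans DE and EF.
End slopes at the hinge E, treating each span as simply supported:
  span DE: UDL 25: wL³/(24EI) = 164/EI
  span EF: point load 45 at a = 8.25: Pab(L + b)/(6LEI) = 212.7/EI
  relative rotation θ_0 = (164 + 212.7)/EI = 376.7/EI
A unit hogging moment at E produces rotation L₁/(3EI) + L₂/(3EI) = 5.467/EI.
Slope continuity at E: θ_0 = M_E·5.467/EI, so M_E = 376.7/5.467 = 68.91 kN·m (hogging).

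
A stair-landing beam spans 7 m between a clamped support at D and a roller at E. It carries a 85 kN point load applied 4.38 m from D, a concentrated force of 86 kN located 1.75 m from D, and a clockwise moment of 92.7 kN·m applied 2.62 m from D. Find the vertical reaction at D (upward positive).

R_D = 112 kN

Choose R_E as the redundant. The primary structure is the cantilever fixed at D.
Primary-structure tip deflection at E by superposition:
  point load 85 at a = 4.38: Pa²(3L − a)/(6EI) = 4517/EI
  point load 86 at a = 1.75: Pa²(3L − a)/(6EI) = 845/EI
  clockwise couple 92.7 at a = 2.62: M₀a(2L − a)/(2EI) = 1382/EI
  δ_0 = 6744/EI
Flexibility coefficient — unit upward force at E: δ_{EE} = L³/(3EI) = 114.3/EI.
The prop prevents deflection at E: R_E = δ_0/δ_{EE} = 6744/114.3 = 58.98 kN.
Vertical equilibrium: R_D = ΣP − R_E = 171 − 58.98 = 112 kN.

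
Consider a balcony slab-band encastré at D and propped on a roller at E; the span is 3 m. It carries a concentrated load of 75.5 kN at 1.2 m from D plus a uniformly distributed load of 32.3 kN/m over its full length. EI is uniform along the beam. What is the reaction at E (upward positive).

Remove the prop at E; the released (primary) structure is a cantilever built in at D.
Primary-structure tip deflection at E by superposition:
  point load 75.5 at a = 1.2: Pa²(3L − a)/(6EI) = 141.3/EI
  UDL 32.3: wL⁴/(8EI) = 327/EI
  δ_0 = 468.4/EI
Flexibility coefficient — unit upward force at E: δ_{EE} = L³/(3EI) = 9/EI.
Compatibility at E: δ_0 − R_E·δ_{EE} = 0, so R_E = 468.4/9 = 52.04 kN.

R_E = 52.04 kN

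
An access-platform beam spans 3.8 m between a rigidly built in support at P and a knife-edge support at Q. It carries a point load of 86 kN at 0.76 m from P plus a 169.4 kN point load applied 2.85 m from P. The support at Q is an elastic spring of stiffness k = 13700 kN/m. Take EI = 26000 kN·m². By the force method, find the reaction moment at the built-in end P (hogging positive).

M_P = 162.5 kN·m

Choose R_Q as the redundant. The primary structure is the cantilever fixed at P.
Downward deflection at the released point Q due to the loads:
  point load 86 at a = 0.76: Pa²(3L − a)/(6EI) = 88.09/EI
  point load 169.4 at a = 2.85: Pa²(3L − a)/(6EI) = 1961/EI
  δ_0 = 2049/EI
Tip deflection under a unit load at Q: L³/(3EI) = 18.29/EI.
With EI = 26000 kN·m²: δ_0 = 0.078801 m and δ_{QQ} = 0.000703 m/kN.
Compatibility — the spring shortens by R_Q/k under the reaction it provides: δ_0 − R_Q·δ_{QQ} = R_Q/k. With 1/k = 0.000073 m/kN, R_Q = δ_0 / (δ_{QQ} + 1/k) = 0.078801 / (0.000703 + 0.000073) = 101.5 kN.
Moment equilibrium about P: M_P = Σ(load moments about P) − R_Q·L = 548.1 − 101.5×3.8 = 162.5 kN·m.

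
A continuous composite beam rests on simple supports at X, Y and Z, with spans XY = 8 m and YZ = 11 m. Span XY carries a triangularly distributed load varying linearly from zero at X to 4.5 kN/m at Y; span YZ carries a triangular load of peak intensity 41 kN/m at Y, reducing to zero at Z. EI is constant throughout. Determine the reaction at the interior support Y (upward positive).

R_Y = 205.4 kN

Insert a hinge at Y; M_Y is the redundant, and each span becomes simply supported.
Rotations at Y on the released spans (each span's end-slope, ×1/EI):
  span XY: triangular load, peak 4.5: w₀L³/(45EI) = 51.2/EI
  span YZ: triangular load, peak 41: w₀L³/(45EI) = 1213/EI
  relative rotation θ_0 = (51.2 + 1213)/EI = 1264/EI
A unit hogging moment at Y produces rotation L₁/(3EI) + L₂/(3EI) = 6.333/EI.
Compatibility: M_Y·(L₁+L₂)/(3EI) = θ_0, giving M_Y = 199.6 kN·m (hogging).
Span XY, ΣM about X with M_Y applied at Y: R_Y^{XY}·8 = 96 + 199.6, so R_Y^{XY} = 36.95 kN and R_X = 18 − 36.95 = -18.95 kN.
Span YZ, ΣM about Z: R_Y^{YZ}·11 = 1654 + 199.6, so R_Y^{YZ} = 168.5 kN and R_Z = 225.5 − 168.5 = 57.02 kN.
R_Y = 36.95 + 168.5 = 205.4 kN.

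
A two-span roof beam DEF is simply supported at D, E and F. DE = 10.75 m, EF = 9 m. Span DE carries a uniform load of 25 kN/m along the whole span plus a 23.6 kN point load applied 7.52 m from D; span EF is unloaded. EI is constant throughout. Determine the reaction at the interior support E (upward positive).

Release continuity at E by inserting a hinge; the redundant is the internal moment M_E. The primary structure is two simply-supported spans DE and EF.
Rotations at E on the released spans (each span's end-slope, ×1/EI):
  span DE: UDL 25: wL³/(24EI) = 1294/EI
  span DE: point load 23.6 at a = 7.52: Pab(L + a)/(6LEI) = 162.4/EI
  relative rotation θ_0 = (1456 + 0)/EI = 1456/EI
A unit hogging moment at E produces rotation L₁/(3EI) + L₂/(3EI) = 6.583/EI.
Compatibility: M_E·(L₁+L₂)/(3EI) = θ_0, giving M_E = 221.2 kN·m (hogging).
Span DE, ΣM about D with M_E applied at E: R_E^{DE}·10.75 = 1622 + 221.2, so R_E^{DE} = 171.5 kN and R_D = 292.4 − 171.5 = 120.9 kN.
Span EF, ΣM about F: R_E^{EF}·9 = 0 + 221.2, so R_E^{EF} = 24.58 kN and R_F = 0 − 24.58 = -24.58 kN.
R_E = 171.5 + 24.58 = 196 kN.

R_E = 196 kN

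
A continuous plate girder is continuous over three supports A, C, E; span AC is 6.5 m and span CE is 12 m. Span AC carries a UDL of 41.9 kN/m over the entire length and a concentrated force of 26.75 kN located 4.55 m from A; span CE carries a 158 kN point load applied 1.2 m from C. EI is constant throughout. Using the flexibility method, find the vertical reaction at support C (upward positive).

R_C = 343.1 kN

Release continuity at C by inserting a hinge; the redundant is the internal moment M_C. The primary structure is two simply-supported spans AC and CE.
End slopes at the hinge C, treating each span as simply supported:
  span AC: UDL 41.9: wL³/(24EI) = 479.4/EI
  span AC: point load 26.75 at a = 4.55: Pab(L + a)/(6LEI) = 67.25/EI
  span CE: point load 158 at a = 1.2: Pab(L + b)/(6LEI) = 648.4/EI
  relative rotation θ_0 = (546.7 + 648.4)/EI = 1195/EI
A unit hogging moment at C produces rotation L₁/(3EI) + L₂/(3EI) = 6.167/EI.
Compatibility: M_C·(L₁+L₂)/(3EI) = θ_0, giving M_C = 193.8 kN·m (hogging).
Span AC, ΣM about A with M_C applied at C: R_C^{AC}·6.5 = 1007 + 193.8, so R_C^{AC} = 184.7 kN and R_A = 299.1 − 184.7 = 114.4 kN.
Span CE, ΣM about E: R_C^{CE}·12 = 1706 + 193.8, so R_C^{CE} = 158.4 kN and R_E = 158 − 158.4 = -0.3504 kN.
R_C = 184.7 + 158.4 = 343.1 kN.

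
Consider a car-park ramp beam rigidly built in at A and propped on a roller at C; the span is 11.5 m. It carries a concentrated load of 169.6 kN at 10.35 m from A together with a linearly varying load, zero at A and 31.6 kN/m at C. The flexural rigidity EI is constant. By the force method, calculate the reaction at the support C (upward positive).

Take the reaction at C as the redundant and release it; the primary structure is a cantilever fixed at A.
Free-end deflection of the primary structure under the applied loading (downward +):
  point load 169.6 at a = 10.35: Pa²(3L − a)/(6EI) = 73126/EI
  triangular load, peak 31.6 at the free end: 11w₀L⁴/(120EI) = 50663/EI
  δ_0 = 123789/EI
Tip deflection under a unit load at C: L³/(3EI) = 507/EI.
Compatibility at C: δ_0 − R_C·δ_{CC} = 0, so R_C = 123789/507 = 244.2 kN.

R_C = 244.2 kN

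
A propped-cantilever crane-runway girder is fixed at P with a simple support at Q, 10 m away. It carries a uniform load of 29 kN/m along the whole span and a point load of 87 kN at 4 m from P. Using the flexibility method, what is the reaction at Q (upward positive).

R_Q = 126.8 kN

Take the reaction at Q as the redundant and release it; the primary structure is a cantilever fixed at P.
Free-end deflection of the primary structure under the applied loading (downward +):
  UDL 29: wL⁴/(8EI) = 36250/EI
  point load 87 at a = 4: Pa²(3L − a)/(6EI) = 6032/EI
  δ_0 = 42282/EI
Flexibility coefficient — unit upward force at Q: δ_{QQ} = L³/(3EI) = 333.3/EI.
Compatibility at Q: δ_0 − R_Q·δ_{QQ} = 0, so R_Q = 42282/333.3 = 126.8 kN.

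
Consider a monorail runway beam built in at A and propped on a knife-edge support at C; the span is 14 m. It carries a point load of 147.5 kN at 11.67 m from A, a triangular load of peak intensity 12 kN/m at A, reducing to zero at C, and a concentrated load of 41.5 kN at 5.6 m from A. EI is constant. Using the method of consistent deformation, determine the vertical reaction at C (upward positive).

Choose R_C as the redundant. The primary structure is the cantilever fixed at A.
Downward deflection at the released point C due to the loads:
  point load 147.5 at a = 11.67: Pa²(3L − a)/(6EI) = 101544/EI
  triangular load, peak 12 at the fixed end: w₀L⁴/(30EI) = 15366/EI
  point load 41.5 at a = 5.6: Pa²(3L − a)/(6EI) = 7895/EI
  δ_0 = 124806/EI
Tip deflection under a unit load at C: L³/(3EI) = 914.7/EI.
The prop prevents deflection at C: R_C = δ_0/δ_{CC} = 124806/914.7 = 136.4 kN.

R_C = 136.4 kN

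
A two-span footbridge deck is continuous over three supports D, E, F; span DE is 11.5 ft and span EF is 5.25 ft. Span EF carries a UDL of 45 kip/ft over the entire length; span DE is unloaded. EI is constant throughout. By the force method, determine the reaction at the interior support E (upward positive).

R_E = 131.6 kip

Insert a hinge at E; M_E is the redundant, and each span becomes simply supported.
Rotations at E on the released spans (each span's end-slope, ×1/EI):
  span EF: UDL 45: wL³/(24EI) = 271.3/EI
  relative rotation θ_0 = (0 + 271.3)/EI = 271.3/EI
A unit hogging moment at E produces rotation L₁/(3EI) + L₂/(3EI) = 5.583/EI.
Compatibility: M_E·(L₁+L₂)/(3EI) = θ_0, giving M_E = 48.59 kip·ft (hogging).
Span DE, ΣM about D with M_E applied at E: R_E^{DE}·11.5 = 0 + 48.59, so R_E^{DE} = 4.226 kip and R_D = 0 − 4.226 = -4.226 kip.
Span EF, ΣM about F: R_E^{EF}·5.25 = 620.2 + 48.59, so R_E^{EF} = 127.4 kip and R_F = 236.2 − 127.4 = 108.9 kip.
R_E = 4.226 + 127.4 = 131.6 kip.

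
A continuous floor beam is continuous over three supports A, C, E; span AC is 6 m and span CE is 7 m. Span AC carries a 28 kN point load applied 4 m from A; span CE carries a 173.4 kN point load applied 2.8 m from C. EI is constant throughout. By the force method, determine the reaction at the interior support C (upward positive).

Insert a hinge at C; M_C is the redundant, and each span becomes simply supported.
End slopes at the hinge C, treating each span as simply supported:
  span AC: point load 28 at a = 4: Pab(L + a)/(6LEI) = 62.22/EI
  span CE: point load 173.4 at a = 2.8: Pab(L + b)/(6LEI) = 543.8/EI
  relative rotation θ_0 = (62.22 + 543.8)/EI = 606/EI
A unit hogging moment at C produces rotation L₁/(3EI) + L₂/(3EI) = 4.333/EI.
Compatibility: M_C·(L₁+L₂)/(3EI) = θ_0, giving M_C = 139.8 kN·m (hogging).
Span AC, ΣM about A with M_C applied at C: R_C^{AC}·6 = 112 + 139.8, so R_C^{AC} = 41.97 kN and R_A = 28 − 41.97 = -13.97 kN.
Span CE, ΣM about E: R_C^{CE}·7 = 728.3 + 139.8, so R_C^{CE} = 124 kN and R_E = 173.4 − 124 = 49.38 kN.
R_C = 41.97 + 124 = 166 kN.

R_C = 166 kN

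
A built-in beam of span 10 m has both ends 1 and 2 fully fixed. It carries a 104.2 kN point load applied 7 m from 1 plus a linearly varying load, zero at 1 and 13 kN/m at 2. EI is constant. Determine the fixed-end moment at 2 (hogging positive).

Take the two fixed-end moments M_1, M_2 as redundants; the released structure is the simple span 12.
On the primary (simply-supported) span, the end slopes from the loading are:
  at 1: point load 104.2 at a = 7: Pab(L + b)/(6LEI) = 474.1/EI
  at 2: point load 104.2 at a = 7: Pab(L + a)/(6LEI) = 620/EI
  at 1: triangular load, peak 13: 7w₀L³/(360EI) = 252.8/EI
  at 2: triangular load, peak 13: w₀L³/(45EI) = 288.9/EI
  θ_10 = 726.9/EI,  θ_20 = 908.9/EI
Flexibility coefficients: a unit moment at one end gives L/(3EI) there and L/(6EI) at the far end, so f₁₁ = f₂₂ = 3.333/EI and f₁₂ = f₂₁ = 1.667/EI.
Compatibility — zero rotation at each built-in end:
  3.333 M_1 + 1.667 M_2 = 726.9
  1.667 M_1 + 3.333 M_2 = 908.9
Solving the pair gives M_1 = 109 kN·m and M_2 = 218.2 kN·m (hogging).

M_2 = 218.2 kN·m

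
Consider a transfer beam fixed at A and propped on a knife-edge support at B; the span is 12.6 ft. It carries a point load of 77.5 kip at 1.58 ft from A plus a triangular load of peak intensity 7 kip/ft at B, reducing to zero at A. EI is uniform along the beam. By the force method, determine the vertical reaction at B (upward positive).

R_B = 26.01 kip

Take the reaction at B as the redundant and release it; the primary structure is a cantilever fixed at A.
Deflection at B on the released cantilever, summing each load's contribution:
  point load 77.5 at a = 1.58: Pa²(3L − a)/(6EI) = 1168/EI
  triangular load, peak 7 at the free end: 11w₀L⁴/(120EI) = 16173/EI
  δ_0 = 17341/EI
Flexibility coefficient — unit upward force at B: δ_{BB} = L³/(3EI) = 666.8/EI.
Compatibility at B: δ_0 − R_B·δ_{BB} = 0, so R_B = 17341/666.8 = 26.01 kip.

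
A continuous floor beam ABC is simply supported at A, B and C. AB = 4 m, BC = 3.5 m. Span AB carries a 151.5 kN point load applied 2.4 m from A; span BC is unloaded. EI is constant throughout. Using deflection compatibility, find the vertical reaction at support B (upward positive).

Insert a hinge at B; M_B is the redundant, and each span becomes simply supported.
Rotations at B on the released spans (each span's end-slope, ×1/EI):
  span AB: point load 151.5 at a = 2.4: Pab(L + a)/(6LEI) = 155.1/EI
  relative rotation θ_0 = (155.1 + 0)/EI = 155.1/EI
A unit hogging moment at B produces rotation L₁/(3EI) + L₂/(3EI) = 2.5/EI.
Compatibility: M_B·(L₁+L₂)/(3EI) = θ_0, giving M_B = 62.05 kN·m (hogging).
Span AB, ΣM about A with M_B applied at B: R_B^{AB}·4 = 363.6 + 62.05, so R_B^{AB} = 106.4 kN and R_A = 151.5 − 106.4 = 45.09 kN.
Span BC, ΣM about C: R_B^{BC}·3.5 = 0 + 62.05, so R_B^{BC} = 17.73 kN and R_C = 0 − 17.73 = -17.73 kN.
R_B = 106.4 + 17.73 = 124.1 kN.

R_B = 124.1 kN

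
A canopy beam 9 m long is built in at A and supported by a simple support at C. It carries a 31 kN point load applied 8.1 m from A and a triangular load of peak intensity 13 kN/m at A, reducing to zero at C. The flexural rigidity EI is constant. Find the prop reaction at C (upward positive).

Take the reaction at C as the redundant and release it; the primary structure is a cantilever fixed at A.
Downward deflection at the released point C due to the loads:
  point load 31 at a = 8.1: Pa²(3L − a)/(6EI) = 6407/EI
  triangular load, peak 13 at the fixed end: w₀L⁴/(30EI) = 2843/EI
  δ_0 = 9250/EI
Tip deflection under a unit load at C: L³/(3EI) = 243/EI.
Compatibility at C: δ_0 − R_C·δ_{CC} = 0, so R_C = 9250/243 = 38.07 kN.

R_C = 38.07 kN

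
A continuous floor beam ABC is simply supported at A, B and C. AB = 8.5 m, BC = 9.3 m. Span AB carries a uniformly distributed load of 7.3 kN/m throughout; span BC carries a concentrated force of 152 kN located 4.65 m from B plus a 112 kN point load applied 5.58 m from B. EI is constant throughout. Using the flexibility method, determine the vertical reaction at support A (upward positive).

R_A = 0.2732 kN

Take M_B as the redundant. Released structure: two simple spans AB and BC with a hinge at B.
Discontinuity in slope at B on the released structure — sum the simple-span end rotations:
  span AB: UDL 7.3: wL³/(24EI) = 186.8/EI
  span BC: point load 152 at a = 4.65: Pab(L + b)/(6LEI) = 821.7/EI
  span BC: point load 112 at a = 5.58: Pab(L + b)/(6LEI) = 542.5/EI
  relative rotation θ_0 = (186.8 + 1364)/EI = 1551/EI
A unit hogging moment at B produces rotation L₁/(3EI) + L₂/(3EI) = 5.933/EI.
Slope continuity at B: θ_0 = M_B·5.933/EI, so M_B = 1551/5.933 = 261.4 kN·m (hogging).
Span AB, ΣM about A with M_B applied at B: R_B^{AB}·8.5 = 263.7 + 261.4, so R_B^{AB} = 61.78 kN and R_A = 62.05 − 61.78 = 0.2732 kN.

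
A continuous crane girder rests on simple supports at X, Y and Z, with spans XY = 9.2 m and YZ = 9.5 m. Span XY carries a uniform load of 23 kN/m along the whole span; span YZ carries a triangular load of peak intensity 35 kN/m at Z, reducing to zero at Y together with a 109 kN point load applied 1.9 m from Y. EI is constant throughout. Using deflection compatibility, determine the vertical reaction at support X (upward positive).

R_X = 74.38 kN

Insert a hinge at Y; M_Y is the redundant, and each span becomes simply supported.
Discontinuity in slope at Y on the released structure — sum the simple-span end rotations:
  span XY: UDL 23: wL³/(24EI) = 746.2/EI
  span YZ: triangular load, peak 35: 7w₀L³/(360EI) = 583.5/EI
  span YZ: point load 109 at a = 1.9: Pab(L + b)/(6LEI) = 472.2/EI
  relative rotation θ_0 = (746.2 + 1056)/EI = 1802/EI
A unit hogging moment at Y produces rotation L₁/(3EI) + L₂/(3EI) = 6.233/EI.
Slope continuity at Y: θ_0 = M_Y·6.233/EI, so M_Y = 1802/6.233 = 289.1 kN·m (hogging).
Span XY, ΣM about X with M_Y applied at Y: R_Y^{XY}·9.2 = 973.4 + 289.1, so R_Y^{XY} = 137.2 kN and R_X = 211.6 − 137.2 = 74.38 kN.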